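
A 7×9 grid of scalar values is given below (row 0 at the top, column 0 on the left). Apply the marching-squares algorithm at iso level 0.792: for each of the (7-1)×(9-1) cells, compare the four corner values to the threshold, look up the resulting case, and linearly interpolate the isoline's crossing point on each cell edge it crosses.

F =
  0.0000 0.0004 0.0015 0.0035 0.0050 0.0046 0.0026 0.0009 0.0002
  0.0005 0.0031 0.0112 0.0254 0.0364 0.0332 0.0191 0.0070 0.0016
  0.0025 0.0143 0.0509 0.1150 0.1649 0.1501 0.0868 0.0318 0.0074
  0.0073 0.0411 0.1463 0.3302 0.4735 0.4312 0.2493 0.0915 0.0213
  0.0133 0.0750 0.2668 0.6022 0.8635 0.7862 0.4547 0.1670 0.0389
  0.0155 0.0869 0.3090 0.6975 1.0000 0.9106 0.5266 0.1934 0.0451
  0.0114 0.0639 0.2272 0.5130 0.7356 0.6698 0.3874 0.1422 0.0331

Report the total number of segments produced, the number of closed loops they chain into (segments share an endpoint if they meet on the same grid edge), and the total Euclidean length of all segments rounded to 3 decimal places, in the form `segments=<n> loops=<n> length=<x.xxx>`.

segments=8 loops=1 length=6.114

cell (3,3): code 0100 → (3.817,4.000)–(4.000,3.726)
cell (3,4): code 1000 → (4.000,4.925)–(3.817,4.000)
cell (4,3): code 0110 → (4.000,3.726)–(5.000,3.312)
cell (4,4): code 1101 → (4.047,5.000)–(4.000,4.925)
cell (4,5): code 1000 → (5.000,5.309)–(4.047,5.000)
cell (5,3): code 0010 → (5.000,3.312)–(5.787,4.000)
cell (5,4): code 0011 → (5.787,4.000)–(5.493,5.000)
cell (5,5): code 0001 → (5.493,5.000)–(5.000,5.309)
total: 8 segments, chained into 1 closed loop(s), length Σ = 6.113680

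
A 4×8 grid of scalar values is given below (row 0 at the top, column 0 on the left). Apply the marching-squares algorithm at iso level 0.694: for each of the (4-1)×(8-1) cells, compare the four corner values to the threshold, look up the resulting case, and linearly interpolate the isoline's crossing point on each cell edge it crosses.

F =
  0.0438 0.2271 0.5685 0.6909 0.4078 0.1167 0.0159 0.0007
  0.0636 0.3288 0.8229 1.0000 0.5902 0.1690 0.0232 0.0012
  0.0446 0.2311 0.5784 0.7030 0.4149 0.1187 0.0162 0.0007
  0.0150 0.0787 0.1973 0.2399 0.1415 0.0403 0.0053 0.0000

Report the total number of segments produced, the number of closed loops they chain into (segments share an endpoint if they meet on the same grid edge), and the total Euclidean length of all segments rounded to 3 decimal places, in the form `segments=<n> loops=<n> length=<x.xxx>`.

cell (0,1): code 0100 → (0.493,2.000)–(1.000,1.739)
cell (0,2): code 1100 → (0.010,3.000)–(0.493,2.000)
cell (0,3): code 1000 → (1.000,3.747)–(0.010,3.000)
cell (1,1): code 0010 → (1.000,1.739)–(1.527,2.000)
cell (1,2): code 0111 → (1.527,2.000)–(2.000,2.928)
cell (1,3): code 1001 → (2.000,3.031)–(1.000,3.747)
cell (2,2): code 0010 → (2.000,2.928)–(2.019,3.000)
cell (2,3): code 0001 → (2.019,3.000)–(2.000,3.031)
total: 8 segments, chained into 1 closed loop(s), length Σ = 5.891255

segments=8 loops=1 length=5.891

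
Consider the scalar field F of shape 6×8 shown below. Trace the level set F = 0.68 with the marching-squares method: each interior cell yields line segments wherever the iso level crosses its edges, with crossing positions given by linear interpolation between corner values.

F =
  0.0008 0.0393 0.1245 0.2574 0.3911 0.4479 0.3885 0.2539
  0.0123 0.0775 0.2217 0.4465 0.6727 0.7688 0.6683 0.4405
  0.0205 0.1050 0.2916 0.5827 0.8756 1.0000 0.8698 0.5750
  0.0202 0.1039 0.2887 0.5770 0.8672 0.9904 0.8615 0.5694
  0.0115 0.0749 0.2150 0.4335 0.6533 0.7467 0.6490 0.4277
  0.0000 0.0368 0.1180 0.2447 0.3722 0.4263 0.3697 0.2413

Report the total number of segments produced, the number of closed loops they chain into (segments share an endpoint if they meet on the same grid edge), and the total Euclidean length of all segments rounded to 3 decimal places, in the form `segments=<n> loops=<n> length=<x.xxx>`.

cell (0,4): code 0100 → (0.723,5.000)–(1.000,4.076)
cell (0,5): code 1000 → (1.000,5.884)–(0.723,5.000)
cell (1,3): code 0100 → (1.036,4.000)–(2.000,3.332)
cell (1,4): code 1110 → (1.000,4.076)–(1.036,4.000)
cell (1,5): code 1101 → (1.058,6.000)–(1.000,5.884)
cell (1,6): code 1000 → (2.000,6.644)–(1.058,6.000)
cell (2,3): code 0110 → (2.000,3.332)–(3.000,3.355)
cell (2,6): code 1001 → (3.000,6.621)–(2.000,6.644)
cell (3,3): code 0010 → (3.000,3.355)–(3.875,4.000)
cell (3,4): code 0111 → (3.875,4.000)–(4.000,4.286)
cell (3,5): code 1011 → (4.000,5.683)–(3.854,6.000)
cell (3,6): code 0001 → (3.854,6.000)–(3.000,6.621)
cell (4,4): code 0010 → (4.000,4.286)–(4.208,5.000)
cell (4,5): code 0001 → (4.208,5.000)–(4.000,5.683)
total: 14 segments, chained into 1 closed loop(s), length Σ = 10.681015

segments=14 loops=1 length=10.681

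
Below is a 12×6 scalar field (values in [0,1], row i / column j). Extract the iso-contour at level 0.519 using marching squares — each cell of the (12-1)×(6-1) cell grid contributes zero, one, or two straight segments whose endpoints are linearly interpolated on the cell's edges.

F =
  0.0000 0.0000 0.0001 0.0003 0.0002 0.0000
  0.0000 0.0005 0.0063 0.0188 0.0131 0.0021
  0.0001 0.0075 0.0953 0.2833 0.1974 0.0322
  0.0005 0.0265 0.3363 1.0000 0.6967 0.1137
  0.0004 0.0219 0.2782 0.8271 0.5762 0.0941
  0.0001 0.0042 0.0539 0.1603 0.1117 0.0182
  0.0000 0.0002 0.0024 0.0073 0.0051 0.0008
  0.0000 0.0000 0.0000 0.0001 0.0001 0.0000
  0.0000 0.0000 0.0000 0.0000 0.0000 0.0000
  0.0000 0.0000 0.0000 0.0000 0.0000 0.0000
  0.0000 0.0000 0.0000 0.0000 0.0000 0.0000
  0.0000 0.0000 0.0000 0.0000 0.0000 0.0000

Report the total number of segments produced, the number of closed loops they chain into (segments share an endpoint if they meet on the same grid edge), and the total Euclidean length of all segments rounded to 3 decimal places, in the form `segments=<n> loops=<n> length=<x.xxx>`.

cell (2,2): code 0100 → (2.329,3.000)–(3.000,2.275)
cell (2,3): code 1100 → (2.644,4.000)–(2.329,3.000)
cell (2,4): code 1000 → (3.000,4.305)–(2.644,4.000)
cell (3,2): code 0110 → (3.000,2.275)–(4.000,2.439)
cell (3,4): code 1001 → (4.000,4.119)–(3.000,4.305)
cell (4,2): code 0010 → (4.000,2.439)–(4.462,3.000)
cell (4,3): code 0011 → (4.462,3.000)–(4.123,4.000)
cell (4,4): code 0001 → (4.123,4.000)–(4.000,4.119)
total: 8 segments, chained into 1 closed loop(s), length Σ = 6.489175

segments=8 loops=1 length=6.489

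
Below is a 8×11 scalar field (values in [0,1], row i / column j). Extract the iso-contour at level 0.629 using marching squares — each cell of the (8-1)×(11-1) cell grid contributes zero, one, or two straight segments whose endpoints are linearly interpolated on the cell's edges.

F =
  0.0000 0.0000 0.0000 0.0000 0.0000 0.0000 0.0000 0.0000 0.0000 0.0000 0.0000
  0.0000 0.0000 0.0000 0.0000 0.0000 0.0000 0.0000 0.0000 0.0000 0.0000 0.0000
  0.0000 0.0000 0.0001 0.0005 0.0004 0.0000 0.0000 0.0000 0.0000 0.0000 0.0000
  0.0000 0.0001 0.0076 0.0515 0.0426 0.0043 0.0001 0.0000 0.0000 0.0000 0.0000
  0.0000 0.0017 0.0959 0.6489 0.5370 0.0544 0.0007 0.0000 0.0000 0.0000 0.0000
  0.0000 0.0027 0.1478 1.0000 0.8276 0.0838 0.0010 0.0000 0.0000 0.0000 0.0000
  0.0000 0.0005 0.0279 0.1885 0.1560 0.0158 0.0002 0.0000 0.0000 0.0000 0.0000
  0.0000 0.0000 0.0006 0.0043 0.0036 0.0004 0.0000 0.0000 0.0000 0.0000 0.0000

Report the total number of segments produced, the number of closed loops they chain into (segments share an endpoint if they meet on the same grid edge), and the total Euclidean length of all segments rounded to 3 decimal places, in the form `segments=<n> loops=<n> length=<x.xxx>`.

segments=8 loops=1 length=4.964

cell (3,2): code 0100 → (3.967,3.000)–(4.000,2.964)
cell (3,3): code 1000 → (4.000,3.178)–(3.967,3.000)
cell (4,2): code 0110 → (4.000,2.964)–(5.000,2.565)
cell (4,3): code 1101 → (4.317,4.000)–(4.000,3.178)
cell (4,4): code 1000 → (5.000,4.267)–(4.317,4.000)
cell (5,2): code 0010 → (5.000,2.565)–(5.457,3.000)
cell (5,3): code 0011 → (5.457,3.000)–(5.296,4.000)
cell (5,4): code 0001 → (5.296,4.000)–(5.000,4.267)
total: 8 segments, chained into 1 closed loop(s), length Σ = 4.964161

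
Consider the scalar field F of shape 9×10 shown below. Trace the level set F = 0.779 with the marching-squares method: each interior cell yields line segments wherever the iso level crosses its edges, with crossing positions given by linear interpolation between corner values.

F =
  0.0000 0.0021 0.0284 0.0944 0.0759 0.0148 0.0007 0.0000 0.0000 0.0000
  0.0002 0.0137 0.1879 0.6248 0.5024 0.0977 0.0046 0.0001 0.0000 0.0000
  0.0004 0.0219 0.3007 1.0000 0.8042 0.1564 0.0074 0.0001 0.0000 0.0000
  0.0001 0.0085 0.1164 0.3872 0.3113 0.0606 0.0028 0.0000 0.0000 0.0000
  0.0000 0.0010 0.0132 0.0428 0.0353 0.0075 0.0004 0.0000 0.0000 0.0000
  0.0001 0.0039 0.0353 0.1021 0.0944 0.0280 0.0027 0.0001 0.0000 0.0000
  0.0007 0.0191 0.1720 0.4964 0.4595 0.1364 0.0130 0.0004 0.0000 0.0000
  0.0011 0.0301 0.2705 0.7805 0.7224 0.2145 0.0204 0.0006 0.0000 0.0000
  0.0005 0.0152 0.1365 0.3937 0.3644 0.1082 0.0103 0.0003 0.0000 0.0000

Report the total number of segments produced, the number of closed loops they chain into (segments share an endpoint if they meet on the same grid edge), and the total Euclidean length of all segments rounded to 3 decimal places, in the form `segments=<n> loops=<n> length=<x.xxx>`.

segments=10 loops=2 length=3.535

cell (1,2): code 0100 → (1.411,3.000)–(2.000,2.684)
cell (1,3): code 1100 → (1.917,4.000)–(1.411,3.000)
cell (1,4): code 1000 → (2.000,4.039)–(1.917,4.000)
cell (2,2): code 0010 → (2.000,2.684)–(2.361,3.000)
cell (2,3): code 0011 → (2.361,3.000)–(2.051,4.000)
cell (2,4): code 0001 → (2.051,4.000)–(2.000,4.039)
cell (6,2): code 0100 → (6.995,3.000)–(7.000,2.997)
cell (6,3): code 1000 → (7.000,3.026)–(6.995,3.000)
cell (7,2): code 0010 → (7.000,2.997)–(7.004,3.000)
cell (7,3): code 0001 → (7.004,3.000)–(7.000,3.026)
total: 10 segments, chained into 2 closed loop(s), length Σ = 3.535008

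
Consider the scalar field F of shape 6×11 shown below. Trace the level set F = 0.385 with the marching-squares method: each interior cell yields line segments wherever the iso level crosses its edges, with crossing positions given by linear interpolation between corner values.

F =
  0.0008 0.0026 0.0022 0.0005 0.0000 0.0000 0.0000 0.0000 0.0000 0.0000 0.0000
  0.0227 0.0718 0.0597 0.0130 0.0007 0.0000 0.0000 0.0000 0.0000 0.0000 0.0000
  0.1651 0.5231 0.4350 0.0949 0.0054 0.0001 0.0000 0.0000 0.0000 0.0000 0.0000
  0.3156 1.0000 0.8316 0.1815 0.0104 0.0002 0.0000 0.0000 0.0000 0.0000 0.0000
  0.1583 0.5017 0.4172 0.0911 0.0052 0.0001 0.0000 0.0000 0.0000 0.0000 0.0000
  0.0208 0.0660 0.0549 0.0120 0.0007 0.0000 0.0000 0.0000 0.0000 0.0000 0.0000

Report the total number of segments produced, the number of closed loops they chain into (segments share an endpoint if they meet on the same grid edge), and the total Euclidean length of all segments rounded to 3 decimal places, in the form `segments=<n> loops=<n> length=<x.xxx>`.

cell (1,0): code 0100 → (1.694,1.000)–(2.000,0.614)
cell (1,1): code 1100 → (1.867,2.000)–(1.694,1.000)
cell (1,2): code 1000 → (2.000,2.147)–(1.867,2.000)
cell (2,0): code 0110 → (2.000,0.614)–(3.000,0.101)
cell (2,2): code 1001 → (3.000,2.687)–(2.000,2.147)
cell (3,0): code 0110 → (3.000,0.101)–(4.000,0.660)
cell (3,2): code 1001 → (4.000,2.099)–(3.000,2.687)
cell (4,0): code 0010 → (4.000,0.660)–(4.268,1.000)
cell (4,1): code 0011 → (4.268,1.000)–(4.089,2.000)
cell (4,2): code 0001 → (4.089,2.000)–(4.000,2.099)
total: 10 segments, chained into 1 closed loop(s), length Σ = 7.853042

segments=10 loops=1 length=7.853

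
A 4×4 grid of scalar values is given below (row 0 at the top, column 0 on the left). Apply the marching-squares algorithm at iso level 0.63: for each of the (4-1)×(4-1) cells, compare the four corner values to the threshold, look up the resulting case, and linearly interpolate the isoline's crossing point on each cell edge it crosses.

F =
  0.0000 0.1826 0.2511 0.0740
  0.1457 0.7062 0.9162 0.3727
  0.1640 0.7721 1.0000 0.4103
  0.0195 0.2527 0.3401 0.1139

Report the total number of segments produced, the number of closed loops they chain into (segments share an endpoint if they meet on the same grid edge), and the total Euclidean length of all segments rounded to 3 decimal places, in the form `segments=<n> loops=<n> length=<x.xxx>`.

segments=8 loops=1 length=6.170

cell (0,0): code 0100 → (0.854,1.000)–(1.000,0.864)
cell (0,1): code 1100 → (0.570,2.000)–(0.854,1.000)
cell (0,2): code 1000 → (1.000,2.527)–(0.570,2.000)
cell (1,0): code 0110 → (1.000,0.864)–(2.000,0.766)
cell (1,2): code 1001 → (2.000,2.627)–(1.000,2.527)
cell (2,0): code 0010 → (2.000,0.766)–(2.274,1.000)
cell (2,1): code 0011 → (2.274,1.000)–(2.561,2.000)
cell (2,2): code 0001 → (2.561,2.000)–(2.000,2.627)
total: 8 segments, chained into 1 closed loop(s), length Σ = 6.170449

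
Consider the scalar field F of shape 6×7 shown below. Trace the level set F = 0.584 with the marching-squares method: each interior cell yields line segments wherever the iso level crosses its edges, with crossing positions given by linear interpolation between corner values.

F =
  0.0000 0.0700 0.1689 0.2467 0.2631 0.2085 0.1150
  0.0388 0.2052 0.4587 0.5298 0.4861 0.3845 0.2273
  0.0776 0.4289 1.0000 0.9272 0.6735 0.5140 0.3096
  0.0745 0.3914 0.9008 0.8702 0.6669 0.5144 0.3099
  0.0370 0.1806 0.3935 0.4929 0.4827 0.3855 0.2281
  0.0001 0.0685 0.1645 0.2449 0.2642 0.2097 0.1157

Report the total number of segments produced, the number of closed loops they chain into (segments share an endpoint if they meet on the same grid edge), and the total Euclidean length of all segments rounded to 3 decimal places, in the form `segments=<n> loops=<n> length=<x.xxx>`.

cell (1,1): code 0100 → (1.231,2.000)–(2.000,1.272)
cell (1,2): code 1100 → (1.136,3.000)–(1.231,2.000)
cell (1,3): code 1100 → (1.522,4.000)–(1.136,3.000)
cell (1,4): code 1000 → (2.000,4.561)–(1.522,4.000)
cell (2,1): code 0110 → (2.000,1.272)–(3.000,1.378)
cell (2,4): code 1001 → (3.000,4.544)–(2.000,4.561)
cell (3,1): code 0010 → (3.000,1.378)–(3.624,2.000)
cell (3,2): code 0011 → (3.624,2.000)–(3.759,3.000)
cell (3,3): code 0011 → (3.759,3.000)–(3.450,4.000)
cell (3,4): code 0001 → (3.450,4.000)–(3.000,4.544)
total: 10 segments, chained into 1 closed loop(s), length Σ = 9.520487

segments=10 loops=1 length=9.520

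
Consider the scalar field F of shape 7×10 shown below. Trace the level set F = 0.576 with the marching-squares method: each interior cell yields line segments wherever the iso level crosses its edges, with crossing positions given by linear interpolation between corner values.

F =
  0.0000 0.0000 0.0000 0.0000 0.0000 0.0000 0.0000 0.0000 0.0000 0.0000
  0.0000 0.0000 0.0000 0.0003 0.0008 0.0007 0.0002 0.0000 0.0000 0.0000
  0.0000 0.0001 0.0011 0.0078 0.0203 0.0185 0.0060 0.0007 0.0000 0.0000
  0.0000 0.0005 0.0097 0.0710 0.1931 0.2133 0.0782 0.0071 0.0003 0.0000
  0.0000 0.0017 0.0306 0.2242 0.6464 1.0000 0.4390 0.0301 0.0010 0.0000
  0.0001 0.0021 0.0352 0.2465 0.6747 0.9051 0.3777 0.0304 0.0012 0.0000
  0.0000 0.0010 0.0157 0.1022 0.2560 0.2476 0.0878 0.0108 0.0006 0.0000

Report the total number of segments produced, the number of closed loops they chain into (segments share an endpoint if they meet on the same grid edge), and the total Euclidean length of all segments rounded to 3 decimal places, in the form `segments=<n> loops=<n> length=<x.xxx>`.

segments=8 loops=1 length=6.402

cell (3,3): code 0100 → (3.845,4.000)–(4.000,3.833)
cell (3,4): code 1100 → (3.461,5.000)–(3.845,4.000)
cell (3,5): code 1000 → (4.000,5.756)–(3.461,5.000)
cell (4,3): code 0110 → (4.000,3.833)–(5.000,3.770)
cell (4,5): code 1001 → (5.000,5.624)–(4.000,5.756)
cell (5,3): code 0010 → (5.000,3.770)–(5.236,4.000)
cell (5,4): code 0011 → (5.236,4.000)–(5.501,5.000)
cell (5,5): code 0001 → (5.501,5.000)–(5.000,5.624)
total: 8 segments, chained into 1 closed loop(s), length Σ = 6.402001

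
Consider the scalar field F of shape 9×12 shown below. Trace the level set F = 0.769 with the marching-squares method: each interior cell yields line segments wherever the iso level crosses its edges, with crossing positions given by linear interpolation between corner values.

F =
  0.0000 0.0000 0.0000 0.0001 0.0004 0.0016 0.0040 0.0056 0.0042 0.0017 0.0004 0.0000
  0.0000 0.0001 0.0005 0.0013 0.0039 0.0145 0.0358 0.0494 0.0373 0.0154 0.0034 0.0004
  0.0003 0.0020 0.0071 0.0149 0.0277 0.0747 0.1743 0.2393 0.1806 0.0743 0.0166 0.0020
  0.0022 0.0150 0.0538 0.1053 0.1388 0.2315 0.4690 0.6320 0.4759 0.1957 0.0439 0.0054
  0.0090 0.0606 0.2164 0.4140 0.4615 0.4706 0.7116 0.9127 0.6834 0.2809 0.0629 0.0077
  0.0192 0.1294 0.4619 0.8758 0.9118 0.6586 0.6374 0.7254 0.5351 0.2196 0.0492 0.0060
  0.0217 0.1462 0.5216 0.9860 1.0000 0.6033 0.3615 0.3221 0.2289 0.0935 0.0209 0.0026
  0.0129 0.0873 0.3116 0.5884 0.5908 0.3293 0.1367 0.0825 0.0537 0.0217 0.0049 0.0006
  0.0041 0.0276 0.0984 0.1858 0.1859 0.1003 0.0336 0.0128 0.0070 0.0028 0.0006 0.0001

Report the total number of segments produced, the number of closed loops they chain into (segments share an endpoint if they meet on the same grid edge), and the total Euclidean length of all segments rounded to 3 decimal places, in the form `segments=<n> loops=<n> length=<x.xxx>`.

cell (3,6): code 0100 → (3.488,7.000)–(4.000,6.285)
cell (3,7): code 1000 → (4.000,7.627)–(3.488,7.000)
cell (4,2): code 0100 → (4.769,3.000)–(5.000,2.742)
cell (4,3): code 1100 → (4.683,4.000)–(4.769,3.000)
cell (4,4): code 1000 → (5.000,4.564)–(4.683,4.000)
cell (4,6): code 0010 → (4.000,6.285)–(4.767,7.000)
cell (4,7): code 0001 → (4.767,7.000)–(4.000,7.627)
cell (5,2): code 0110 → (5.000,2.742)–(6.000,2.533)
cell (5,4): code 1001 → (6.000,4.582)–(5.000,4.564)
cell (6,2): code 0010 → (6.000,2.533)–(6.546,3.000)
cell (6,3): code 0011 → (6.546,3.000)–(6.565,4.000)
cell (6,4): code 0001 → (6.565,4.000)–(6.000,4.582)
total: 12 segments, chained into 2 closed loop(s), length Σ = 10.276024

segments=12 loops=2 length=10.276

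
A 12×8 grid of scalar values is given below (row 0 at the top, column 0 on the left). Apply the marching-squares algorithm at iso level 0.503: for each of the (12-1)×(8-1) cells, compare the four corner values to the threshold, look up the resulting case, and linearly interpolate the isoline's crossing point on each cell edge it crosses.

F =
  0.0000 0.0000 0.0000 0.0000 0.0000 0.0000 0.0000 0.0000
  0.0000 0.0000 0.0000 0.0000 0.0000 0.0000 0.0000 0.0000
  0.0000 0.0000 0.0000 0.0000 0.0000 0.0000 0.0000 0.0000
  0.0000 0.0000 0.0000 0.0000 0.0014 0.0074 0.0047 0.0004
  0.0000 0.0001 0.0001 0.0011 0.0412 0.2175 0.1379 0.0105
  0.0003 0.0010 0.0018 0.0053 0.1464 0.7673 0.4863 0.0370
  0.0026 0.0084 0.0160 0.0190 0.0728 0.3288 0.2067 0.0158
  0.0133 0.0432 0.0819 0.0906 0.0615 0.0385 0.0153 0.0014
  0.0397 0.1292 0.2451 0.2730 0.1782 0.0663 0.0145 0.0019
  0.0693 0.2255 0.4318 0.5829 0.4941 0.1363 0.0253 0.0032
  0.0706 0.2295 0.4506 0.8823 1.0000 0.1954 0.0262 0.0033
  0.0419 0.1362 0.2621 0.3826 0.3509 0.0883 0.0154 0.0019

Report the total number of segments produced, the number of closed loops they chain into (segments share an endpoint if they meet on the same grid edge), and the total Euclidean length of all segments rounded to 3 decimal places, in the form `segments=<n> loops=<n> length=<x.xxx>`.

cell (4,4): code 0100 → (4.519,5.000)–(5.000,4.574)
cell (4,5): code 1000 → (5.000,5.941)–(4.519,5.000)
cell (5,4): code 0010 → (5.000,4.574)–(5.603,5.000)
cell (5,5): code 0001 → (5.603,5.000)–(5.000,5.941)
cell (8,2): code 0100 → (8.742,3.000)–(9.000,2.471)
cell (8,3): code 1000 → (9.000,3.900)–(8.742,3.000)
cell (9,2): code 0110 → (9.000,2.471)–(10.000,2.121)
cell (9,3): code 1101 → (9.018,4.000)–(9.000,3.900)
cell (9,4): code 1000 → (10.000,4.618)–(9.018,4.000)
cell (10,2): code 0010 → (10.000,2.121)–(10.759,3.000)
cell (10,3): code 0011 → (10.759,3.000)–(10.766,4.000)
cell (10,4): code 0001 → (10.766,4.000)–(10.000,4.618)
total: 12 segments, chained into 2 closed loop(s), length Σ = 10.544226

segments=12 loops=2 length=10.544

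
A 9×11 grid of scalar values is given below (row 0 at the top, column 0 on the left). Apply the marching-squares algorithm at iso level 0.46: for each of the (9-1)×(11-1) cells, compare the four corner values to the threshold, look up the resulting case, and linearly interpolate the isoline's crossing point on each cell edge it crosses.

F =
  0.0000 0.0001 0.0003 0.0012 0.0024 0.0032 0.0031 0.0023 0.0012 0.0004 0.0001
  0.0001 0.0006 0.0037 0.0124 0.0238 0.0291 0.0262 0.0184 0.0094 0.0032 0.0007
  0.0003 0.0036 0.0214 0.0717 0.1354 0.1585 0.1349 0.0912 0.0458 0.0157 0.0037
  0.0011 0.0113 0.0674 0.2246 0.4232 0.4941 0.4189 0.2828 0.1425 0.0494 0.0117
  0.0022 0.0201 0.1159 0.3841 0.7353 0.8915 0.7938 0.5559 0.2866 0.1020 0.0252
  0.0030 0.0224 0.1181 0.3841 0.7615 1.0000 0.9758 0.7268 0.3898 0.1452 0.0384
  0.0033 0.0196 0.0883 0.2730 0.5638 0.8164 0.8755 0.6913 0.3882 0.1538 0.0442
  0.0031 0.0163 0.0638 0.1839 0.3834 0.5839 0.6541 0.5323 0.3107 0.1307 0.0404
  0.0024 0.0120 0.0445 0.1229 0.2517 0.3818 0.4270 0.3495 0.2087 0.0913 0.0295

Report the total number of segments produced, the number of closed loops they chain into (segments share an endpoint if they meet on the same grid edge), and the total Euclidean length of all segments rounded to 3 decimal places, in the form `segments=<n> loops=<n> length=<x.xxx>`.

cell (2,4): code 0100 → (2.898,5.000)–(3.000,4.519)
cell (2,5): code 1000 → (3.000,5.453)–(2.898,5.000)
cell (3,3): code 0100 → (3.118,4.000)–(4.000,3.216)
cell (3,4): code 1110 → (3.000,4.519)–(3.118,4.000)
cell (3,5): code 1101 → (3.110,6.000)–(3.000,5.453)
cell (3,6): code 1100 → (3.649,7.000)–(3.110,6.000)
cell (3,7): code 1000 → (4.000,7.356)–(3.649,7.000)
cell (4,3): code 0110 → (4.000,3.216)–(5.000,3.201)
cell (4,7): code 1001 → (5.000,7.792)–(4.000,7.356)
cell (5,3): code 0110 → (5.000,3.201)–(6.000,3.643)
cell (5,7): code 1001 → (6.000,7.763)–(5.000,7.792)
cell (6,3): code 0010 → (6.000,3.643)–(6.575,4.000)
cell (6,4): code 0111 → (6.575,4.000)–(7.000,4.382)
cell (6,7): code 1001 → (7.000,7.326)–(6.000,7.763)
cell (7,4): code 0010 → (7.000,4.382)–(7.613,5.000)
cell (7,5): code 0011 → (7.613,5.000)–(7.855,6.000)
cell (7,6): code 0011 → (7.855,6.000)–(7.396,7.000)
cell (7,7): code 0001 → (7.396,7.000)–(7.000,7.326)
total: 18 segments, chained into 1 closed loop(s), length Σ = 14.898747

segments=18 loops=1 length=14.899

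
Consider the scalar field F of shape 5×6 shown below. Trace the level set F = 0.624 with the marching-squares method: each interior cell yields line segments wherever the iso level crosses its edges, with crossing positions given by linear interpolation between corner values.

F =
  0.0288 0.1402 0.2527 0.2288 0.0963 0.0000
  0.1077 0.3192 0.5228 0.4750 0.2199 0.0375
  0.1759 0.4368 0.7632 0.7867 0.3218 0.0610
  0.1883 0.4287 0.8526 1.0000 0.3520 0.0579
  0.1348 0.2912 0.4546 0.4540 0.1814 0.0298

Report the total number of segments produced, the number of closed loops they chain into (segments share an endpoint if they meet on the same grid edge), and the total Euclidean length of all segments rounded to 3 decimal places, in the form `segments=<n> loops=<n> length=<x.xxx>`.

segments=8 loops=1 length=7.077

cell (1,1): code 0100 → (1.421,2.000)–(2.000,1.574)
cell (1,2): code 1100 → (1.478,3.000)–(1.421,2.000)
cell (1,3): code 1000 → (2.000,3.350)–(1.478,3.000)
cell (2,1): code 0110 → (2.000,1.574)–(3.000,1.461)
cell (2,3): code 1001 → (3.000,3.580)–(2.000,3.350)
cell (3,1): code 0010 → (3.000,1.461)–(3.574,2.000)
cell (3,2): code 0011 → (3.574,2.000)–(3.689,3.000)
cell (3,3): code 0001 → (3.689,3.000)–(3.000,3.580)
total: 8 segments, chained into 1 closed loop(s), length Σ = 7.076596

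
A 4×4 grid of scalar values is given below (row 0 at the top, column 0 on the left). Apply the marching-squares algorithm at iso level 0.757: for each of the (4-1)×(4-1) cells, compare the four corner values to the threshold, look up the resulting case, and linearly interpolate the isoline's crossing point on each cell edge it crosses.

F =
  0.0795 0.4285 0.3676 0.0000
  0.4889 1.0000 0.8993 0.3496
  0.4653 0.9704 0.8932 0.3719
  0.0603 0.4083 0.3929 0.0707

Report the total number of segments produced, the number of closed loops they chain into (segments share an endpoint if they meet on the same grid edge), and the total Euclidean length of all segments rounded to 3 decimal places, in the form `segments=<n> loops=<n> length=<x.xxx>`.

segments=8 loops=1 length=5.975

cell (0,0): code 0100 → (0.575,1.000)–(1.000,0.525)
cell (0,1): code 1100 → (0.732,2.000)–(0.575,1.000)
cell (0,2): code 1000 → (1.000,2.259)–(0.732,2.000)
cell (1,0): code 0110 → (1.000,0.525)–(2.000,0.578)
cell (1,2): code 1001 → (2.000,2.261)–(1.000,2.259)
cell (2,0): code 0010 → (2.000,0.578)–(2.380,1.000)
cell (2,1): code 0011 → (2.380,1.000)–(2.272,2.000)
cell (2,2): code 0001 → (2.272,2.000)–(2.000,2.261)
total: 8 segments, chained into 1 closed loop(s), length Σ = 5.975009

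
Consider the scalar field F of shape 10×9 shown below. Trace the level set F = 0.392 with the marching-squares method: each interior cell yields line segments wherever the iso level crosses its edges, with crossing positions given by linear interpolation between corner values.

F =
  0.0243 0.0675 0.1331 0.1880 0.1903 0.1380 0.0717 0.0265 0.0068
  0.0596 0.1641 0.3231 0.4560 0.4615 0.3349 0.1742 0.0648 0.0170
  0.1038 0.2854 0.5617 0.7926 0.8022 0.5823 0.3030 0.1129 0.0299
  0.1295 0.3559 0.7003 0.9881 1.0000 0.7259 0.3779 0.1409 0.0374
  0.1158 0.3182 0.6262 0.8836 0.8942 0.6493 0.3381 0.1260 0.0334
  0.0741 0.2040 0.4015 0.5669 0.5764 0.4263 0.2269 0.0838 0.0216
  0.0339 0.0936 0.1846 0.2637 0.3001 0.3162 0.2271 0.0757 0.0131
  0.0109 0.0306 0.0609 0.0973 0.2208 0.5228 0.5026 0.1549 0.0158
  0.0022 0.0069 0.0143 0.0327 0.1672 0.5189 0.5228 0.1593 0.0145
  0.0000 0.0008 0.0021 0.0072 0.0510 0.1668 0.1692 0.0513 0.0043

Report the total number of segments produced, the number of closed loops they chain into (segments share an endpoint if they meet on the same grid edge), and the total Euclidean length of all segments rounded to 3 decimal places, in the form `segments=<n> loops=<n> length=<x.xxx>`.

cell (0,2): code 0100 → (0.761,3.000)–(1.000,2.518)
cell (0,3): code 1100 → (0.744,4.000)–(0.761,3.000)
cell (0,4): code 1000 → (1.000,4.549)–(0.744,4.000)
cell (1,1): code 0100 → (1.289,2.000)–(2.000,1.386)
cell (1,2): code 1110 → (1.000,2.518)–(1.289,2.000)
cell (1,4): code 1101 → (1.231,5.000)–(1.000,4.549)
cell (1,5): code 1000 → (2.000,5.681)–(1.231,5.000)
cell (2,1): code 0110 → (2.000,1.386)–(3.000,1.105)
cell (2,5): code 1001 → (3.000,5.959)–(2.000,5.681)
cell (3,1): code 0110 → (3.000,1.105)–(4.000,1.240)
cell (3,5): code 1001 → (4.000,5.827)–(3.000,5.959)
cell (4,1): code 0110 → (4.000,1.240)–(5.000,1.952)
cell (4,5): code 1001 → (5.000,5.172)–(4.000,5.827)
cell (5,1): code 0010 → (5.000,1.952)–(5.044,2.000)
cell (5,2): code 0011 → (5.044,2.000)–(5.577,3.000)
cell (5,3): code 0011 → (5.577,3.000)–(5.667,4.000)
cell (5,4): code 0011 → (5.667,4.000)–(5.312,5.000)
cell (5,5): code 0001 → (5.312,5.000)–(5.000,5.172)
cell (6,4): code 0100 → (6.367,5.000)–(7.000,4.567)
cell (6,5): code 1100 → (6.599,6.000)–(6.367,5.000)
cell (6,6): code 1000 → (7.000,6.318)–(6.599,6.000)
cell (7,4): code 0110 → (7.000,4.567)–(8.000,4.639)
cell (7,6): code 1001 → (8.000,6.360)–(7.000,6.318)
cell (8,4): code 0010 → (8.000,4.639)–(8.360,5.000)
cell (8,5): code 0011 → (8.360,5.000)–(8.370,6.000)
cell (8,6): code 0001 → (8.370,6.000)–(8.000,6.360)
total: 26 segments, chained into 2 closed loop(s), length Σ = 21.683402

segments=26 loops=2 length=21.683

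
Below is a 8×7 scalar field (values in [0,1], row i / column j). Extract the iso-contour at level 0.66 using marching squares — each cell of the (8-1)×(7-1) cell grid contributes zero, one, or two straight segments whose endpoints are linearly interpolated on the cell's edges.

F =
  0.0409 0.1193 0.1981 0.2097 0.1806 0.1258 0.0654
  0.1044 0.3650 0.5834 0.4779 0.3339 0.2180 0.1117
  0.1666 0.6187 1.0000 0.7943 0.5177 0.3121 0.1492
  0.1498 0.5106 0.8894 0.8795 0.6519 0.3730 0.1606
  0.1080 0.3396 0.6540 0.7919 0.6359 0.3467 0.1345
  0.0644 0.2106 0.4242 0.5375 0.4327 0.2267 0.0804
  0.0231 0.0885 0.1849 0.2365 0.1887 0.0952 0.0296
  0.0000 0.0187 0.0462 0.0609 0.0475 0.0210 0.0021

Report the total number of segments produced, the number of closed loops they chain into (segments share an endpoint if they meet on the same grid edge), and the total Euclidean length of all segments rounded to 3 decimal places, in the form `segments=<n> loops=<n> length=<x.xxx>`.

segments=10 loops=1 length=9.361

cell (1,1): code 0100 → (1.184,2.000)–(2.000,1.108)
cell (1,2): code 1100 → (1.576,3.000)–(1.184,2.000)
cell (1,3): code 1000 → (2.000,3.486)–(1.576,3.000)
cell (2,1): code 0110 → (2.000,1.108)–(3.000,1.394)
cell (2,3): code 1001 → (3.000,3.964)–(2.000,3.486)
cell (3,1): code 0010 → (3.000,1.394)–(3.975,2.000)
cell (3,2): code 0111 → (3.975,2.000)–(4.000,2.044)
cell (3,3): code 1001 → (4.000,3.846)–(3.000,3.964)
cell (4,2): code 0010 → (4.000,2.044)–(4.518,3.000)
cell (4,3): code 0001 → (4.518,3.000)–(4.000,3.846)
total: 10 segments, chained into 1 closed loop(s), length Σ = 9.361156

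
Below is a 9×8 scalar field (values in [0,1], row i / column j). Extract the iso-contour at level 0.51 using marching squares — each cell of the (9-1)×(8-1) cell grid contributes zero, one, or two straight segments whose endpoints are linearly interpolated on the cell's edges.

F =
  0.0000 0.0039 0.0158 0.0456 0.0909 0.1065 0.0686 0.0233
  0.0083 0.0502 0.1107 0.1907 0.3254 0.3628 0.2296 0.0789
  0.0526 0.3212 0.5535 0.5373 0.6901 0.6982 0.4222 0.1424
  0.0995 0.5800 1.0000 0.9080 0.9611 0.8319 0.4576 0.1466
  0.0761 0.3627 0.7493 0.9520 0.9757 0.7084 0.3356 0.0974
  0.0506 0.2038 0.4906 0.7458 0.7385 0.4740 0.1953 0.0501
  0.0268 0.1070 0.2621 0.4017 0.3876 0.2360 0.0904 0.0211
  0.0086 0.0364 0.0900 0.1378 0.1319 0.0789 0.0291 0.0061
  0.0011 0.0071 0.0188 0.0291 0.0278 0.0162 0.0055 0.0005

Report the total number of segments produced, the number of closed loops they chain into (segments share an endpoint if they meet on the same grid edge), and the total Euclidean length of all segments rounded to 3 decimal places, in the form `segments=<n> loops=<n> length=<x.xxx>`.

cell (1,1): code 0100 → (1.902,2.000)–(2.000,1.813)
cell (1,2): code 1100 → (1.921,3.000)–(1.902,2.000)
cell (1,3): code 1100 → (1.506,4.000)–(1.921,3.000)
cell (1,4): code 1100 → (1.439,5.000)–(1.506,4.000)
cell (1,5): code 1000 → (2.000,5.682)–(1.439,5.000)
cell (2,0): code 0100 → (2.730,1.000)–(3.000,0.854)
cell (2,1): code 1110 → (2.000,1.813)–(2.730,1.000)
cell (2,5): code 1001 → (3.000,5.860)–(2.000,5.682)
cell (3,0): code 0010 → (3.000,0.854)–(3.322,1.000)
cell (3,1): code 0111 → (3.322,1.000)–(4.000,1.381)
cell (3,5): code 1001 → (4.000,5.532)–(3.000,5.860)
cell (4,1): code 0010 → (4.000,1.381)–(4.925,2.000)
cell (4,2): code 0111 → (4.925,2.000)–(5.000,2.076)
cell (4,4): code 1011 → (5.000,4.864)–(4.846,5.000)
cell (4,5): code 0001 → (4.846,5.000)–(4.000,5.532)
cell (5,2): code 0010 → (5.000,2.076)–(5.685,3.000)
cell (5,3): code 0011 → (5.685,3.000)–(5.651,4.000)
cell (5,4): code 0001 → (5.651,4.000)–(5.000,4.864)
total: 18 segments, chained into 1 closed loop(s), length Σ = 14.435905

segments=18 loops=1 length=14.436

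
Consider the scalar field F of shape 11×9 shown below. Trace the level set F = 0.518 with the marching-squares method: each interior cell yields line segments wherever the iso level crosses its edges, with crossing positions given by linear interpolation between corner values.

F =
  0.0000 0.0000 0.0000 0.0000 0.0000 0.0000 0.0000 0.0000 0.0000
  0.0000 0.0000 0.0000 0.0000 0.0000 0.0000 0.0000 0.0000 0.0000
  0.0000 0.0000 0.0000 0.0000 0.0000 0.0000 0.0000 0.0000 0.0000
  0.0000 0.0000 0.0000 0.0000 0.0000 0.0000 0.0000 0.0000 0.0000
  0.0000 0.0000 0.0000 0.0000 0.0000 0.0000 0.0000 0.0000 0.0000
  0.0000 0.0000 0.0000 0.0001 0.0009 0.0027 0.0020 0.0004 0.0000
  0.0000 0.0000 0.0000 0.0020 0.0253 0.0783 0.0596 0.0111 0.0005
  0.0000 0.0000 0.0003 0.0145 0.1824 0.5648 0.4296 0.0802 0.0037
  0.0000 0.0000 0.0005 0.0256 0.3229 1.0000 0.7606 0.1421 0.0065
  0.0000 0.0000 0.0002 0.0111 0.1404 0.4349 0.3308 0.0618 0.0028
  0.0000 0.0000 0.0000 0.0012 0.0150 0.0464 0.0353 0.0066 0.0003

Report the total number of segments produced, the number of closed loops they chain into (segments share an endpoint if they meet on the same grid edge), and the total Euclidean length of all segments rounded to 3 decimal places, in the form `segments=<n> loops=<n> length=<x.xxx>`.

segments=8 loops=1 length=6.052

cell (6,4): code 0100 → (6.904,5.000)–(7.000,4.878)
cell (6,5): code 1000 → (7.000,5.346)–(6.904,5.000)
cell (7,4): code 0110 → (7.000,4.878)–(8.000,4.288)
cell (7,5): code 1101 → (7.267,6.000)–(7.000,5.346)
cell (7,6): code 1000 → (8.000,6.392)–(7.267,6.000)
cell (8,4): code 0010 → (8.000,4.288)–(8.853,5.000)
cell (8,5): code 0011 → (8.853,5.000)–(8.564,6.000)
cell (8,6): code 0001 → (8.564,6.000)–(8.000,6.392)
total: 8 segments, chained into 1 closed loop(s), length Σ = 6.052432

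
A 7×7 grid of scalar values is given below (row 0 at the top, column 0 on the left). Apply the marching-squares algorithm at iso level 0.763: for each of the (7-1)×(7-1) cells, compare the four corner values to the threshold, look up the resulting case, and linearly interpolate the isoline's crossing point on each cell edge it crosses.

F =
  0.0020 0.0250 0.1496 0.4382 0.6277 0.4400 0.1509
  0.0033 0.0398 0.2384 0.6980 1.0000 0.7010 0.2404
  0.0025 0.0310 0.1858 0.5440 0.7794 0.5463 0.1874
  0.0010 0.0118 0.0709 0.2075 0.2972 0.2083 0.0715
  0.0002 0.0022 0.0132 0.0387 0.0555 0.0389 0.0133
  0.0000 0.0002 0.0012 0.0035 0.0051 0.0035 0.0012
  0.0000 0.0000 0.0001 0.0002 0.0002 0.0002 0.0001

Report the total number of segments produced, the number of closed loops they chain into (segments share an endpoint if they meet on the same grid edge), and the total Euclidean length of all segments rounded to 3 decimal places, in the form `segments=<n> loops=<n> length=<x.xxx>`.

segments=6 loops=1 length=4.646

cell (0,3): code 0100 → (0.363,4.000)–(1.000,3.215)
cell (0,4): code 1000 → (1.000,4.793)–(0.363,4.000)
cell (1,3): code 0110 → (1.000,3.215)–(2.000,3.930)
cell (1,4): code 1001 → (2.000,4.070)–(1.000,4.793)
cell (2,3): code 0010 → (2.000,3.930)–(2.034,4.000)
cell (2,4): code 0001 → (2.034,4.000)–(2.000,4.070)
total: 6 segments, chained into 1 closed loop(s), length Σ = 4.645737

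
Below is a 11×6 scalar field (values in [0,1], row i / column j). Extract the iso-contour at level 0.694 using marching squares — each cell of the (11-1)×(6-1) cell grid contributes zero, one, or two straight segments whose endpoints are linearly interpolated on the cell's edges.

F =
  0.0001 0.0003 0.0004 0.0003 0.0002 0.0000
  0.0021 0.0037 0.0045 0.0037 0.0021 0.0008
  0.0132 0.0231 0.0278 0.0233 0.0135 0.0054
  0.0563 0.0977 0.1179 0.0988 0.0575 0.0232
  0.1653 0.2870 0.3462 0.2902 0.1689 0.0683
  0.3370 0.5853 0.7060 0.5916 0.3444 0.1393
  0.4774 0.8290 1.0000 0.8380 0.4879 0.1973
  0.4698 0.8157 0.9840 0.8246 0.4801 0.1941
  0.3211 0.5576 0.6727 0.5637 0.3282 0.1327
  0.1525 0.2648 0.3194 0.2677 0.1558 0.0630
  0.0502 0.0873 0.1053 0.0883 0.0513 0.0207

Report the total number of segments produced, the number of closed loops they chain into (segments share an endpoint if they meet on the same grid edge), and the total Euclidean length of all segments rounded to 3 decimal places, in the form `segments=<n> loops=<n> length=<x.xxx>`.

segments=12 loops=1 length=9.002

cell (4,1): code 0100 → (4.967,2.000)–(5.000,1.901)
cell (4,2): code 1000 → (5.000,2.105)–(4.967,2.000)
cell (5,0): code 0100 → (5.446,1.000)–(6.000,0.616)
cell (5,1): code 1110 → (5.000,1.901)–(5.446,1.000)
cell (5,2): code 1101 → (5.416,3.000)–(5.000,2.105)
cell (5,3): code 1000 → (6.000,3.411)–(5.416,3.000)
cell (6,0): code 0110 → (6.000,0.616)–(7.000,0.648)
cell (6,3): code 1001 → (7.000,3.379)–(6.000,3.411)
cell (7,0): code 0010 → (7.000,0.648)–(7.472,1.000)
cell (7,1): code 0011 → (7.472,1.000)–(7.932,2.000)
cell (7,2): code 0011 → (7.932,2.000)–(7.501,3.000)
cell (7,3): code 0001 → (7.501,3.000)–(7.000,3.379)
total: 12 segments, chained into 1 closed loop(s), length Σ = 9.002416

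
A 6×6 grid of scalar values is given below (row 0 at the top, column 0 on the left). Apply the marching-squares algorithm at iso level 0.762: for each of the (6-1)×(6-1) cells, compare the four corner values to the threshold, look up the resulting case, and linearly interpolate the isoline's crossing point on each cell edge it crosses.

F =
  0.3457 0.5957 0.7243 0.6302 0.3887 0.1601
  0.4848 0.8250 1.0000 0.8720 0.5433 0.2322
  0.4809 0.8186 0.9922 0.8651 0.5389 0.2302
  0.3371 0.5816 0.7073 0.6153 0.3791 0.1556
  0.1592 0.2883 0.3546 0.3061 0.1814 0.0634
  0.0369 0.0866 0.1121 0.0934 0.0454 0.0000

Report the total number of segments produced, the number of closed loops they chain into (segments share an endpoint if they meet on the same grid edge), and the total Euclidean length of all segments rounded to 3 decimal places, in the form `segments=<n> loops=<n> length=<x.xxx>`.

segments=10 loops=1 length=8.174

cell (0,0): code 0100 → (0.725,1.000)–(1.000,0.815)
cell (0,1): code 1100 → (0.137,2.000)–(0.725,1.000)
cell (0,2): code 1100 → (0.545,3.000)–(0.137,2.000)
cell (0,3): code 1000 → (1.000,3.335)–(0.545,3.000)
cell (1,0): code 0110 → (1.000,0.815)–(2.000,0.832)
cell (1,3): code 1001 → (2.000,3.316)–(1.000,3.335)
cell (2,0): code 0010 → (2.000,0.832)–(2.239,1.000)
cell (2,1): code 0011 → (2.239,1.000)–(2.808,2.000)
cell (2,2): code 0011 → (2.808,2.000)–(2.413,3.000)
cell (2,3): code 0001 → (2.413,3.000)–(2.000,3.316)
total: 10 segments, chained into 1 closed loop(s), length Σ = 8.174424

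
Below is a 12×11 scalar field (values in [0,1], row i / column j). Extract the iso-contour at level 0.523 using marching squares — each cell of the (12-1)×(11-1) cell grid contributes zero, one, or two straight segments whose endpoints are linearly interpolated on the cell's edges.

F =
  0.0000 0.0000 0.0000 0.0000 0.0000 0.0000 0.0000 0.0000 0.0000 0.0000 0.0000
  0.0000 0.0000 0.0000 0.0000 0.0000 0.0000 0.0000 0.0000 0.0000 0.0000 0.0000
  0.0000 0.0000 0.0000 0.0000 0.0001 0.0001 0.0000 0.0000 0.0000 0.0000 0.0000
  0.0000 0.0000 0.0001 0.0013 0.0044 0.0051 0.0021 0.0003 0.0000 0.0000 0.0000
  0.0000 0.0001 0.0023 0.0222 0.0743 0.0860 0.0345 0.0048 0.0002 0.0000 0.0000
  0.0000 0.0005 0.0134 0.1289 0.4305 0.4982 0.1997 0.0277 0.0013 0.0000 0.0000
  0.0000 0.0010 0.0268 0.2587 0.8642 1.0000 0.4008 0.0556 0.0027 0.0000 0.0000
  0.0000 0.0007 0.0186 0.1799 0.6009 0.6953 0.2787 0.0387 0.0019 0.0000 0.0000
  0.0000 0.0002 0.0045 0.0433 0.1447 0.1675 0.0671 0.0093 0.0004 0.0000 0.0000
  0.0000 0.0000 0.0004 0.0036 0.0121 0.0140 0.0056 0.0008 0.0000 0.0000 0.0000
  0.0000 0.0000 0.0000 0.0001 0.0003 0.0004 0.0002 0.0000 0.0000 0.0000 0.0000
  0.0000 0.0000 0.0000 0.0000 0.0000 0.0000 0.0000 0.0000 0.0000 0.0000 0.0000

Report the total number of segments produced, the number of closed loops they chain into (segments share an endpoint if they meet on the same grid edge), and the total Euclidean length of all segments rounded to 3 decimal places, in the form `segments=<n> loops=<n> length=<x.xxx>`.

segments=8 loops=1 length=7.152

cell (5,3): code 0100 → (5.213,4.000)–(6.000,3.436)
cell (5,4): code 1100 → (5.049,5.000)–(5.213,4.000)
cell (5,5): code 1000 → (6.000,5.796)–(5.049,5.000)
cell (6,3): code 0110 → (6.000,3.436)–(7.000,3.815)
cell (6,5): code 1001 → (7.000,5.414)–(6.000,5.796)
cell (7,3): code 0010 → (7.000,3.815)–(7.171,4.000)
cell (7,4): code 0011 → (7.171,4.000)–(7.326,5.000)
cell (7,5): code 0001 → (7.326,5.000)–(7.000,5.414)
total: 8 segments, chained into 1 closed loop(s), length Σ = 7.151532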